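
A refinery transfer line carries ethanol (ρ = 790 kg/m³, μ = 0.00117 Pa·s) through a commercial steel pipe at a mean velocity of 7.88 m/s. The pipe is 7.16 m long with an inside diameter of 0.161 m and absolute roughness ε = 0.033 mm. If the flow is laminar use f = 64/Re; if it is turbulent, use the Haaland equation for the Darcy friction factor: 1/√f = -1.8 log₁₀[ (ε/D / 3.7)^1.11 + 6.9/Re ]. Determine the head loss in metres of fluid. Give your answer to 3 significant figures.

Reynolds number Re = ρVD/μ = 790 · 7.88 · 0.161 / 0.00117 = 8.566e+05.
Re > 4000 → turbulent. Relative roughness ε/D = 3.3e-05/0.161 = 0.000205. Haaland: 1/√f = -1.8 log₁₀[(0.000205/3.7)^1.11 + 6.9/8.566e+05] = -1.8 log₁₀[1.88e-05 + 8.05e-06] = 8.226, so f = 0.01478.
Darcy-Weisbach: ΔP = f(L/D)(ρV²/2) = 0.01478·(7.16/0.161)·(790·7.88²/2) = 0.01478·44.47·2.453e+04 = 1.612e+04 Pa.
Head loss h_f = ΔP/(ρg) = 1.612e+04/(790·9.81) = 2.08 m.

h_f ≈ 2.08 m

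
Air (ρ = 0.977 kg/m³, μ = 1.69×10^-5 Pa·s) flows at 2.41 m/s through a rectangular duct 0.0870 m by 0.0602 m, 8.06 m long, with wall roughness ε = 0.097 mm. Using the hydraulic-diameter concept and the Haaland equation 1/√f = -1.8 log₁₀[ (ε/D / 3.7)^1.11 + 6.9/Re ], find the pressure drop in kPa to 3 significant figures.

Hydraulic diameter D_h = 4A/P = 4·(0.087·0.0602)/(2·(0.087+0.0602)) = 0.02095/0.2944 = 0.07116 m.
Re = ρVD_h/μ = 0.977·2.41·0.07116/1.69e-05 = 9914.
ε/D_h = 9.7e-05/0.07116 = 0.00136; Haaland gives 1/√f = -1.8 log₁₀[0.000154+0.000696] = 5.527, so f = 0.03274.
ΔP = f(L/D_h)(ρV²/2) = 0.03274·8.06/0.07116·2.837 = 10.52 Pa.
ΔP = 0.0105 kPa.

ΔP ≈ 0.0105 kPa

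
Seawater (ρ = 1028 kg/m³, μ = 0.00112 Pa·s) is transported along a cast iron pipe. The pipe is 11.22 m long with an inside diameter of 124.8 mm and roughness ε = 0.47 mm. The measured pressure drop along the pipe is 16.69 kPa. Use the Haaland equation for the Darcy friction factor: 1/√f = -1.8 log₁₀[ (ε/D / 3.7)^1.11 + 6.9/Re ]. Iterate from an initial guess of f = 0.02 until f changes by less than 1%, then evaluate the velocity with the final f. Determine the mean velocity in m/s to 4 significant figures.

V ≈ 3.577 m/s

Rearranging Darcy-Weisbach: V = √(2·ΔP·D/(f·L·ρ)). With ε/D = 0.00047/0.1248 = 0.00377, iterate starting from f = 0.02:
  f = 0.02 → V = √(2·1.669e+04·0.1248/(0.02·11.22·1028)) = 4.25 m/s; Re = ρVD/μ = 4.868e+05; f → 0.02819
  f = 0.02819 → V = 3.579 m/s; Re = 4.1e+05; f → 0.02823
Converged (Δf/f < 1%). With the final f = 0.02823: V = √(2·1.669e+04·0.1248/(0.02823·11.22·1028)) = 3.577 m/s.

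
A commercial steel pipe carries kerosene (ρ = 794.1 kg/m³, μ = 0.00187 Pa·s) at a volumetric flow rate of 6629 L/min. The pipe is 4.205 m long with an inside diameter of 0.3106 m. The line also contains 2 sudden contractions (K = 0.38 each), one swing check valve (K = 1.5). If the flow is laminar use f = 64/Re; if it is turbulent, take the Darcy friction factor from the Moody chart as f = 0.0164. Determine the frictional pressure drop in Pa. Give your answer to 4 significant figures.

ΔP ≈ 2095 Pa

Q = 6629 L/min = 6629/60000 = 0.1105 m³/s.
Cross-sectional area A = πD²/4 = π(0.3106)²/4 = 0.07577 m²; mean velocity V = Q/A = 0.1105/0.07577 = 1.458 m/s.
Reynolds number Re = ρVD/μ = 794.1 · 1.458 · 0.3106 / 0.00187 = 1.923e+05.
Re > 4000 → turbulent; use the Moody-chart value f = 0.0164.
Total minor-loss coefficient ΣK = 2·0.38 + 1·1.5 = 2.26.
ΔP = [f·L/D + ΣK]·(ρV²/2) = [0.0164·4.205/0.3106 + 2.26]·(794.1·1.458²/2) = [0.222 + 2.26]·844.2 = 2095 Pa.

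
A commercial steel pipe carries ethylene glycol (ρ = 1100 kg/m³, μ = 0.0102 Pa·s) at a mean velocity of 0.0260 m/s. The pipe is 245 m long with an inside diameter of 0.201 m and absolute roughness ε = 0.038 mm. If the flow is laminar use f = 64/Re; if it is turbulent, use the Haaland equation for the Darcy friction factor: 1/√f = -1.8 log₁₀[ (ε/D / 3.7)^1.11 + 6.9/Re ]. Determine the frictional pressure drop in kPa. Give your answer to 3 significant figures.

Reynolds number Re = ρVD/μ = 1100 · 0.026 · 0.201 / 0.0102 = 563.6.
Re < 2300 → laminar flow, so f = 64/Re = 64/563.6 = 0.1136 (the turbulent correlation is not needed).
Darcy-Weisbach: ΔP = f(L/D)(ρV²/2) = 0.1136·(245/0.201)·(1100·0.026²/2) = 0.1136·1219·0.3718 = 51.46 Pa.
ΔP = 51.46 Pa = 0.0515 kPa.

ΔP ≈ 0.0515 kPa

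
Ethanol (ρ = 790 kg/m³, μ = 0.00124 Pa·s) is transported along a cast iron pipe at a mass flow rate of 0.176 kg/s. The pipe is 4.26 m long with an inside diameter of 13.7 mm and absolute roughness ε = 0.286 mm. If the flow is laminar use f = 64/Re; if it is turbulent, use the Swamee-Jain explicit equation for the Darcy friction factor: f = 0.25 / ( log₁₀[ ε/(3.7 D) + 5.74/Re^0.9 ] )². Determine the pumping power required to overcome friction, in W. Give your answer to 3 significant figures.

A = πD²/4 = π(0.0137)²/4 = 0.0001474 m²; mean velocity V = ṁ/(ρA) = 0.176/(790 · 0.0001474) = 1.511 m/s.
Reynolds number Re = ρVD/μ = 790 · 1.511 · 0.0137 / 0.00124 = 1.319e+04.
Re > 4000 → turbulent. Relative roughness ε/D = 0.000286/0.0137 = 0.0209. Swamee-Jain: f = 0.25/(log₁₀[0.0209/3.7 + 5.74/1.319e+04^0.9])² = 0.25/(log₁₀[0.00564 + 0.00112])² = 0.25/(-2.17)² = 0.05311.
Darcy-Weisbach: ΔP = f(L/D)(ρV²/2) = 0.05311·(4.26/0.0137)·(790·1.511²/2) = 0.05311·310.9·902.2 = 1.49e+04 Pa.
Q = ṁ/ρ = 0.176/790 = 0.0002228 m³/s.
Pumping power P = QΔP = 0.0002228·1.49e+04 = 3.319 W = 3.32 W.

P ≈ 3.32 W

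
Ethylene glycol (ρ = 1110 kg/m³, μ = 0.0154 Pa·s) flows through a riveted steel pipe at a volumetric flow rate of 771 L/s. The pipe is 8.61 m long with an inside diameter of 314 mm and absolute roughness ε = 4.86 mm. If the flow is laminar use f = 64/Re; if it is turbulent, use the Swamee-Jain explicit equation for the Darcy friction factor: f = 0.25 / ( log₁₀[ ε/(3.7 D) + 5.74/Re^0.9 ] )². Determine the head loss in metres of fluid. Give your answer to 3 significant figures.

h_f ≈ 6.17 m

Q = 771 L/s = 771/1000 = 0.771 m³/s.
Cross-sectional area A = πD²/4 = π(0.314)²/4 = 0.07744 m²; mean velocity V = Q/A = 0.771/0.07744 = 9.956 m/s.
Reynolds number Re = ρVD/μ = 1110 · 9.956 · 0.314 / 0.0154 = 2.253e+05.
Re > 4000 → turbulent. Relative roughness ε/D = 0.00486/0.314 = 0.0155. Swamee-Jain: f = 0.25/(log₁₀[0.0155/3.7 + 5.74/2.253e+05^0.9])² = 0.25/(log₁₀[0.00418 + 8.74e-05])² = 0.25/(-2.37)² = 0.04453.
Darcy-Weisbach: ΔP = f(L/D)(ρV²/2) = 0.04453·(8.61/0.314)·(1110·9.956²/2) = 0.04453·27.42·5.502e+04 = 6.717e+04 Pa.
Head loss h_f = ΔP/(ρg) = 6.717e+04/(1110·9.81) = 6.17 m.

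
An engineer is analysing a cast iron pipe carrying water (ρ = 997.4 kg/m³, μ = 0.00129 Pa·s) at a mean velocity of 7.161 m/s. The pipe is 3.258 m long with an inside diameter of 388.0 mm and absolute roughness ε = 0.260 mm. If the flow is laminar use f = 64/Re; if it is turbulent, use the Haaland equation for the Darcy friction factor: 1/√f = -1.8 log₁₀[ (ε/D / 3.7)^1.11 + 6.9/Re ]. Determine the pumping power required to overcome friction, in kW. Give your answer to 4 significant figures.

Reynolds number Re = ρVD/μ = 997.4 · 7.161 · 0.388 / 0.00129 = 2.148e+06.
Re > 4000 → turbulent. Relative roughness ε/D = 0.00026/0.388 = 0.00067. Haaland: 1/√f = -1.8 log₁₀[(0.00067/3.7)^1.11 + 6.9/2.148e+06] = -1.8 log₁₀[7.02e-05 + 3.21e-06] = 7.442, so f = 0.01806.
Darcy-Weisbach: ΔP = f(L/D)(ρV²/2) = 0.01806·(3.258/0.388)·(997.4·7.161²/2) = 0.01806·8.397·2.557e+04 = 3878 Pa.
Q = V·A = 7.161·0.1182 = 0.8467 m³/s.
Pumping power P = QΔP = 0.8467·3878 = 3283.2 W = 3.283 kW.

P ≈ 3.283 kW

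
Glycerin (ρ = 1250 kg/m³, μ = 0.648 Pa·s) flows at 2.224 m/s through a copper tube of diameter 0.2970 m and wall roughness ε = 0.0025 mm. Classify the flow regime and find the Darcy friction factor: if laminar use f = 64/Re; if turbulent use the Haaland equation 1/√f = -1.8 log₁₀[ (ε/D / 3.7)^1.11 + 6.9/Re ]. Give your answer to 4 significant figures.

Re = ρVD/μ = 1250·2.224·0.297/0.648 = 1274.
Re < 2300 → laminar, so f = 64/Re = 0.05023 (roughness is irrelevant in laminar flow).

f ≈ 0.05023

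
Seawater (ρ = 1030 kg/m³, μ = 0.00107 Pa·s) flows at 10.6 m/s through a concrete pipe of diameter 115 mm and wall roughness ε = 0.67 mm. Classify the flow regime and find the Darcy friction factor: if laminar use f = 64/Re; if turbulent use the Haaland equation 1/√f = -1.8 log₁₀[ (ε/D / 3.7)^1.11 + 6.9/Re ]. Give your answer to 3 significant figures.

f ≈ 0.0320

Re = ρVD/μ = 1030·10.6·0.115/0.00107 = 1.173e+06.
Re > 4000 → turbulent. ε/D = 0.00067/0.115 = 0.00583; Haaland: 1/√f = -1.8 log₁₀[0.000774 + 5.88e-06] = 5.594, so f = 0.03195.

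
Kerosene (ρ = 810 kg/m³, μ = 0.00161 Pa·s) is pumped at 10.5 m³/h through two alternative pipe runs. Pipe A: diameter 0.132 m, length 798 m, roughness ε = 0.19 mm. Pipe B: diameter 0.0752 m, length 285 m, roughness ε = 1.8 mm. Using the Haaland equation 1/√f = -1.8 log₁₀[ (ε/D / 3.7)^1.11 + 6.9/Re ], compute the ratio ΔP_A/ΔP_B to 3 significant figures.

ΔP_A/ΔP_B ≈ 0.0952

Pipe A: V = Q/A = 0.002917/0.01368 = 0.2131 m/s; Re = 1.415e+04; ε/D = 0.00144; Haaland → f = 0.0304; ΔP_A = f(L/D)(ρV²/2) = 3382 Pa.
Pipe B: V = Q/A = 0.002917/0.004441 = 0.6567 m/s; Re = 2.484e+04; ε/D = 0.0239; Haaland → f = 0.05364; ΔP_B = f(L/D)(ρV²/2) = 3.551e+04 Pa.
ΔP_A/ΔP_B = 3382/3.551e+04 = 0.0952.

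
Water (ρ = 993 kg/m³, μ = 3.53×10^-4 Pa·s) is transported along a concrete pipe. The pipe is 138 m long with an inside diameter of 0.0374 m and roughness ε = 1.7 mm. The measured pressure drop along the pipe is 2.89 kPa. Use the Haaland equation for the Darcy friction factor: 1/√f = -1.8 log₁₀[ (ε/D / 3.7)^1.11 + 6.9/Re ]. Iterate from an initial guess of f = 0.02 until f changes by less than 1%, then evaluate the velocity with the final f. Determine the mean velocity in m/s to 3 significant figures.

V ≈ 0.150 m/s

Rearranging Darcy-Weisbach: V = √(2·ΔP·D/(f·L·ρ)). With ε/D = 0.0017/0.0374 = 0.0455, iterate starting from f = 0.02:
  f = 0.02 → V = √(2·2890·0.0374/(0.02·138·993)) = 0.2808 m/s; Re = ρVD/μ = 2.955e+04; f → 0.06948
  f = 0.06948 → V = 0.1507 m/s; Re = 1.585e+04; f → 0.07022
  f = 0.07022 → V = 0.1499 m/s; Re = 1.577e+04; f → 0.07023
Converged (Δf/f < 1%). With the final f = 0.07023: V = √(2·2890·0.0374/(0.07023·138·993)) = 0.1499 m/s.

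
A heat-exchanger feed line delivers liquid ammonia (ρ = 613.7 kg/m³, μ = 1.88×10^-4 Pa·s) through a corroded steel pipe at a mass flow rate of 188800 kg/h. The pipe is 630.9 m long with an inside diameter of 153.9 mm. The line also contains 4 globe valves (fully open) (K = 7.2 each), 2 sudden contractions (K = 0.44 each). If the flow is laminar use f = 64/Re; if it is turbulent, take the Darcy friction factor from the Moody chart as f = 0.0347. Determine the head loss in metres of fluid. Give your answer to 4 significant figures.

ṁ = 188800 kg/h = 188800/3600 = 52.44 kg/s.
A = πD²/4 = π(0.1539)²/4 = 0.0186 m²; mean velocity V = ṁ/(ρA) = 52.44/(613.7 · 0.0186) = 4.594 m/s.
Reynolds number Re = ρVD/μ = 613.7 · 4.594 · 0.1539 / 0.000188 = 2.308e+06.
Re > 4000 → turbulent; use the Moody-chart value f = 0.0347.
Total minor-loss coefficient ΣK = 4·7.2 + 2·0.44 = 29.7.
ΔP = [f·L/D + ΣK]·(ρV²/2) = [0.0347·630.9/0.1539 + 29.7]·(613.7·4.594²/2) = [142.2 + 29.7]·6476 = 1.113e+06 Pa.
Head loss h_f = ΔP/(ρg) = 1.113e+06/(613.7·9.81) = 184.9 m.

h_f ≈ 184.9 m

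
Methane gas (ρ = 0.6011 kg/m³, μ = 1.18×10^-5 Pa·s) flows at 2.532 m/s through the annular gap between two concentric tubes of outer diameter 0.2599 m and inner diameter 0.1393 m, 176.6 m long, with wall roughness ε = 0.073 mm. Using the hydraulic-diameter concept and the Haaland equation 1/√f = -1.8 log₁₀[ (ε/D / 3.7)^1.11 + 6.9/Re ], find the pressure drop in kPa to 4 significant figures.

Hydraulic diameter D_h = 4A/P = D_o - D_i = 0.2599 - 0.1393 = 0.1206 m.
Re = ρVD_h/μ = 0.6011·2.532·0.1206/1.18e-05 = 1.556e+04.
ε/D_h = 7.3e-05/0.1206 = 0.000605; Haaland gives 1/√f = -1.8 log₁₀[6.27e-05+0.000444] = 5.932, so f = 0.02842.
ΔP = f(L/D_h)(ρV²/2) = 0.02842·176.6/0.1206·1.927 = 80.18 Pa.
ΔP = 0.08018 kPa.

ΔP ≈ 0.08018 kPa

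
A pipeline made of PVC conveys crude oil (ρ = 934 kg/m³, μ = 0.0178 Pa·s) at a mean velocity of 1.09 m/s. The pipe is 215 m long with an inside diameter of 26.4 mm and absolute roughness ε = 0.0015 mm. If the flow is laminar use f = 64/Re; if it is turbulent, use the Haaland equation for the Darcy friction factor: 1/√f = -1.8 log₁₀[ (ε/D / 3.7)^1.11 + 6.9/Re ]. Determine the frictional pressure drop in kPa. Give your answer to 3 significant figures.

ΔP ≈ 192 kPa

Reynolds number Re = ρVD/μ = 934 · 1.09 · 0.0264 / 0.0178 = 1510.
Re < 2300 → laminar flow, so f = 64/Re = 64/1510 = 0.04239 (the turbulent correlation is not needed).
Darcy-Weisbach: ΔP = f(L/D)(ρV²/2) = 0.04239·(215/0.0264)·(934·1.09²/2) = 0.04239·8144·554.8 = 1.915e+05 Pa.
ΔP = 1.915e+05 Pa = 192 kPa.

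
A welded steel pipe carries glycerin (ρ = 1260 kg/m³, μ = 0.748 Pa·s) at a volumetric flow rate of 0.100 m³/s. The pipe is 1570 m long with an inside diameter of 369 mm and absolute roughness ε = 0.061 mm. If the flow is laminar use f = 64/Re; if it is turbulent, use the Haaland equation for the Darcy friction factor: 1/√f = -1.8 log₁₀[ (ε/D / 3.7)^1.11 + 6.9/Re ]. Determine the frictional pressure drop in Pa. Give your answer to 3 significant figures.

ΔP ≈ 258000 Pa

Cross-sectional area A = πD²/4 = π(0.369)²/4 = 0.1069 m²; mean velocity V = Q/A = 0.1/0.1069 = 0.9351 m/s.
Reynolds number Re = ρVD/μ = 1260 · 0.9351 · 0.369 / 0.748 = 581.2.
Re < 2300 → laminar flow, so f = 64/Re = 64/581.2 = 0.1101 (the turbulent correlation is not needed).
Darcy-Weisbach: ΔP = f(L/D)(ρV²/2) = 0.1101·(1570/0.369)·(1260·0.9351²/2) = 0.1101·4255·550.9 = 2.581e+05 Pa.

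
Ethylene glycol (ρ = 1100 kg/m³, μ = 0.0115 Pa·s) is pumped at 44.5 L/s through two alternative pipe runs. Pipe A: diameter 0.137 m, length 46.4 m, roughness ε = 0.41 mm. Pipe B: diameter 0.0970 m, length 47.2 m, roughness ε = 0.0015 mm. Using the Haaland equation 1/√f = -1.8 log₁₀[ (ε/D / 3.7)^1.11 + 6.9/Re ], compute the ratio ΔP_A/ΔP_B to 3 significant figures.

ΔP_A/ΔP_B ≈ 0.250

Pipe A: V = Q/A = 0.0445/0.01474 = 3.019 m/s; Re = 3.956e+04; ε/D = 0.00299; Haaland → f = 0.02896; ΔP_A = f(L/D)(ρV²/2) = 4.917e+04 Pa.
Pipe B: V = Q/A = 0.0445/0.00739 = 6.022 m/s; Re = 5.587e+04; ε/D = 1.55e-05; Haaland → f = 0.02024; ΔP_B = f(L/D)(ρV²/2) = 1.965e+05 Pa.
ΔP_A/ΔP_B = 4.917e+04/1.965e+05 = 0.250.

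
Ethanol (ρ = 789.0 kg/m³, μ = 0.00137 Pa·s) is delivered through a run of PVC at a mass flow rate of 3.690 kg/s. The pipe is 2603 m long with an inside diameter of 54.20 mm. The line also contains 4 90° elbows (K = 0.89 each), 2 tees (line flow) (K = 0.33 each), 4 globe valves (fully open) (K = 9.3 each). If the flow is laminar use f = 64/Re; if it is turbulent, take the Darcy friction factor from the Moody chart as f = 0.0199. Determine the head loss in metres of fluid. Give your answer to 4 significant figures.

A = πD²/4 = π(0.0542)²/4 = 0.002307 m²; mean velocity V = ṁ/(ρA) = 3.69/(789 · 0.002307) = 2.027 m/s.
Reynolds number Re = ρVD/μ = 789 · 2.027 · 0.0542 / 0.00137 = 6.327e+04.
Re > 4000 → turbulent; use the Moody-chart value f = 0.0199.
Total minor-loss coefficient ΣK = 4·0.89 + 2·0.33 + 4·9.3 = 41.4.
ΔP = [f·L/D + ΣK]·(ρV²/2) = [0.0199·2603/0.0542 + 41.4]·(789·2.027²/2) = [955.7 + 41.4]·1621 = 1.616e+06 Pa.
Head loss h_f = ΔP/(ρg) = 1.616e+06/(789·9.81) = 208.8 m.

h_f ≈ 208.8 m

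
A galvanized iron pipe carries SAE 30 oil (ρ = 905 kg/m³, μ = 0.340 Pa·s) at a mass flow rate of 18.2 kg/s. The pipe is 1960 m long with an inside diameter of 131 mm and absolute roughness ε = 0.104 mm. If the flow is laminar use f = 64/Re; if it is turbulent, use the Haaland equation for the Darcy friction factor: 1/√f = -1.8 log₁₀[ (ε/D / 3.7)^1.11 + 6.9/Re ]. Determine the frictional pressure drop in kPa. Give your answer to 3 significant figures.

ΔP ≈ 1850 kPa

A = πD²/4 = π(0.131)²/4 = 0.01348 m²; mean velocity V = ṁ/(ρA) = 18.2/(905 · 0.01348) = 1.492 m/s.
Reynolds number Re = ρVD/μ = 905 · 1.492 · 0.131 / 0.34 = 520.3.
Re < 2300 → laminar flow, so f = 64/Re = 64/520.3 = 0.123 (the turbulent correlation is not needed).
Darcy-Weisbach: ΔP = f(L/D)(ρV²/2) = 0.123·(1960/0.131)·(905·1.492²/2) = 0.123·1.496e+04·1007 = 1.854e+06 Pa.
ΔP = 1.854e+06 Pa = 1850 kPa.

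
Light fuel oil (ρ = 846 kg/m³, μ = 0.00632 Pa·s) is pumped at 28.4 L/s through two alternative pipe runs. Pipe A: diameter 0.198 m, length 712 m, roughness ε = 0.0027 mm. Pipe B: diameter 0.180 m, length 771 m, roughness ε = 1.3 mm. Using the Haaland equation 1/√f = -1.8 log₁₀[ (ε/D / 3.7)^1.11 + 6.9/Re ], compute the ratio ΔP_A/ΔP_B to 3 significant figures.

ΔP_A/ΔP_B ≈ 0.385

Pipe A: V = Q/A = 0.0284/0.03079 = 0.9224 m/s; Re = 2.445e+04; ε/D = 1.36e-05; Haaland → f = 0.02452; ΔP_A = f(L/D)(ρV²/2) = 3.173e+04 Pa.
Pipe B: V = Q/A = 0.0284/0.02545 = 1.116 m/s; Re = 2.689e+04; ε/D = 0.00722; Haaland → f = 0.03653; ΔP_B = f(L/D)(ρV²/2) = 8.243e+04 Pa.
ΔP_A/ΔP_B = 3.173e+04/8.243e+04 = 0.385.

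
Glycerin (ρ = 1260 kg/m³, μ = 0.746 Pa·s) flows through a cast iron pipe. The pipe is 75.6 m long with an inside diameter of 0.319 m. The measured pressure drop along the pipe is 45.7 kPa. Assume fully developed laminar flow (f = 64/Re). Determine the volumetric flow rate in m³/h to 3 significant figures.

Q ≈ 741 m³/h

For laminar flow, f = 64/Re with Re = ρVD/μ, so Darcy-Weisbach reduces to ΔP = 32μLV/D². Solving for V: V = ΔP·D²/(32μL) = 4.57e+04·(0.319)²/(32·0.746·75.6) = 2.577 m/s.
Check: Re = ρVD/μ = 1260·2.577·0.319/0.746 = 1388 < 2300, so the laminar assumption holds.
Q = V·A = 2.577·(π/4·0.319²) = 0.2059 m³/s = 741 m³/h.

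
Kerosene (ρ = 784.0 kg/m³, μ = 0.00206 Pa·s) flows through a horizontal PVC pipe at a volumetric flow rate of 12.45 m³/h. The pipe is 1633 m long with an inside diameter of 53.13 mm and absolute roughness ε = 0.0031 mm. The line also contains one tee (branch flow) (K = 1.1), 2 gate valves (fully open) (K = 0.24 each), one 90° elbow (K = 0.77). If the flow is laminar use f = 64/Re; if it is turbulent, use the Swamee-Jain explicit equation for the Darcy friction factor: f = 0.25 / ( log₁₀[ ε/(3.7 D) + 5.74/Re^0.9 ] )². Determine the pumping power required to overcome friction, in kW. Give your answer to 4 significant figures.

Q = 12.45 m³/h = 12.45/3600 = 0.003458 m³/s.
Cross-sectional area A = πD²/4 = π(0.05313)²/4 = 0.002217 m²; mean velocity V = Q/A = 0.003458/0.002217 = 1.56 m/s.
Reynolds number Re = ρVD/μ = 784 · 1.56 · 0.05313 / 0.00206 = 3.154e+04.
Re > 4000 → turbulent. Relative roughness ε/D = 3.1e-06/0.05313 = 5.83e-05. Swamee-Jain: f = 0.25/(log₁₀[5.83e-05/3.7 + 5.74/3.154e+04^0.9])² = 0.25/(log₁₀[1.58e-05 + 0.000513])² = 0.25/(-3.277)² = 0.02328.
Total minor-loss coefficient ΣK = 1·1.1 + 2·0.24 + 1·0.77 = 2.35.
ΔP = [f·L/D + ΣK]·(ρV²/2) = [0.02328·1633/0.05313 + 2.35]·(784·1.56²/2) = [715.6 + 2.35]·953.9 = 6.848e+05 Pa.
Pumping power P = QΔP = 0.003458·6.848e+05 = 2368.2 W = 2.368 kW.

P ≈ 2.368 kW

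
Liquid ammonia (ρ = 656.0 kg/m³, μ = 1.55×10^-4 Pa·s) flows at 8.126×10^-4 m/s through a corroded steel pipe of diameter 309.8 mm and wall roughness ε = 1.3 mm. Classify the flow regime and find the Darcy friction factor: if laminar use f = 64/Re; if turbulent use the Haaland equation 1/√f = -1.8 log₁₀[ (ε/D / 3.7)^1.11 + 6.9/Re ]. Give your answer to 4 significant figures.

f ≈ 0.06007

Re = ρVD/μ = 656·0.0008126·0.3098/0.000155 = 1065.
Re < 2300 → laminar, so f = 64/Re = 0.06007 (roughness is irrelevant in laminar flow).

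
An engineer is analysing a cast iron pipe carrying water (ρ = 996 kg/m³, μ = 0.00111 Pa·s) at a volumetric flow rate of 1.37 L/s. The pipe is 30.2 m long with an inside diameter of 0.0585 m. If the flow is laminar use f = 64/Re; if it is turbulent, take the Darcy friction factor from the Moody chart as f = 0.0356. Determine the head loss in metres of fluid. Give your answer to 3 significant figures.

Q = 1.37 L/s = 1.37/1000 = 0.00137 m³/s.
Cross-sectional area A = πD²/4 = π(0.0585)²/4 = 0.002688 m²; mean velocity V = Q/A = 0.00137/0.002688 = 0.5097 m/s.
Reynolds number Re = ρVD/μ = 996 · 0.5097 · 0.0585 / 0.00111 = 2.676e+04.
Re > 4000 → turbulent; use the Moody-chart value f = 0.0356.
Darcy-Weisbach: ΔP = f(L/D)(ρV²/2) = 0.0356·(30.2/0.0585)·(996·0.5097²/2) = 0.0356·516.2·129.4 = 2378 Pa.
Head loss h_f = ΔP/(ρg) = 2378/(996·9.81) = 0.243 m.

h_f ≈ 0.243 m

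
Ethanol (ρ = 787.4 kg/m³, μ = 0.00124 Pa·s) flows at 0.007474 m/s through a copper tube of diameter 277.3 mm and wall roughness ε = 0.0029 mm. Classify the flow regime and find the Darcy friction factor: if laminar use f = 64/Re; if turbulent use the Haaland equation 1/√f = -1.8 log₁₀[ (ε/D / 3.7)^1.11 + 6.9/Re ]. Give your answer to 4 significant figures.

f ≈ 0.04863

Re = ρVD/μ = 787.4·0.007474·0.2773/0.00124 = 1316.
Re < 2300 → laminar, so f = 64/Re = 0.04863 (roughness is irrelevant in laminar flow).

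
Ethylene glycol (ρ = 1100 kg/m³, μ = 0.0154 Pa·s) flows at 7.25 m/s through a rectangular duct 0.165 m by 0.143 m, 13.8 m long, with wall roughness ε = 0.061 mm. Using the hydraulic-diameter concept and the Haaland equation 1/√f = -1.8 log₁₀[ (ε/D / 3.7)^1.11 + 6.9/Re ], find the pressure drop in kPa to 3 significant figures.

Hydraulic diameter D_h = 4A/P = 4·(0.165·0.143)/(2·(0.165+0.143)) = 0.09438/0.616 = 0.1532 m.
Re = ρVD_h/μ = 1100·7.25·0.1532/0.0154 = 7.934e+04.
ε/D_h = 6.1e-05/0.1532 = 0.000398; Haaland gives 1/√f = -1.8 log₁₀[3.94e-05+8.7e-05] = 7.017, so f = 0.02031.
ΔP = f(L/D_h)(ρV²/2) = 0.02031·13.8/0.1532·2.891e+04 = 5.288e+04 Pa.
ΔP = 52.9 kPa.

ΔP ≈ 52.9 kPa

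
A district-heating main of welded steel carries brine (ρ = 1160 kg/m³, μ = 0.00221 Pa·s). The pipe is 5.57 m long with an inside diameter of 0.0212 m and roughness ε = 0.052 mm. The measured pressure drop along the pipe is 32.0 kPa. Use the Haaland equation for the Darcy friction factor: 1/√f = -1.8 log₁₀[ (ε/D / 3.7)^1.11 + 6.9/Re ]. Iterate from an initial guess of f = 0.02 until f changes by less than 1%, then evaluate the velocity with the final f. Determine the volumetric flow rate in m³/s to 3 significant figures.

Q ≈ 9.55×10^-4 m³/s

Rearranging Darcy-Weisbach: V = √(2·ΔP·D/(f·L·ρ)). With ε/D = 5.2e-05/0.0212 = 0.00245, iterate starting from f = 0.02:
  f = 0.02 → V = √(2·3.2e+04·0.0212/(0.02·5.57·1160)) = 3.24 m/s; Re = ρVD/μ = 3.606e+04; f → 0.02814
  f = 0.02814 → V = 2.732 m/s; Re = 3.04e+04; f → 0.02867
  f = 0.02867 → V = 2.706 m/s; Re = 3.012e+04; f → 0.0287
Converged (Δf/f < 1%). With the final f = 0.0287: V = √(2·3.2e+04·0.0212/(0.0287·5.57·1160)) = 2.705 m/s.
Q = V·A = 2.705·(π/4·0.0212²) = 0.0009549 m³/s = 9.55×10^-4 m³/s.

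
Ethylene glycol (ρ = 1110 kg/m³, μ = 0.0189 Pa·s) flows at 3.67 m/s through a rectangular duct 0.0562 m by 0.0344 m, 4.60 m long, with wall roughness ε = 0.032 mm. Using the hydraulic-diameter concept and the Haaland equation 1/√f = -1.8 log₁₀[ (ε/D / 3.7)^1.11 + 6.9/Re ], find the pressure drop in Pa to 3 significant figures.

ΔP ≈ 26200 Pa

Hydraulic diameter D_h = 4A/P = 4·(0.0562·0.0344)/(2·(0.0562+0.0344)) = 0.007733/0.1812 = 0.04268 m.
Re = ρVD_h/μ = 1110·3.67·0.04268/0.0189 = 9199.
ε/D_h = 3.2e-05/0.04268 = 0.00075; Haaland gives 1/√f = -1.8 log₁₀[7.95e-05+0.00075] = 5.546, so f = 0.03251.
ΔP = f(L/D_h)(ρV²/2) = 0.03251·4.6/0.04268·7475 = 2.62e+04 Pa.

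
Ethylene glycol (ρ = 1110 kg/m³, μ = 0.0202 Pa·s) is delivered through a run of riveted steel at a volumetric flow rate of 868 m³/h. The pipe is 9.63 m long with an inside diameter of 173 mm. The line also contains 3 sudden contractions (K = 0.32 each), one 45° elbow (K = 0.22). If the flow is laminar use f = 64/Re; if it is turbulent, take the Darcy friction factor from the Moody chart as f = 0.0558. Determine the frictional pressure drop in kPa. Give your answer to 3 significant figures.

Q = 868 m³/h = 868/3600 = 0.2411 m³/s.
Cross-sectional area A = πD²/4 = π(0.173)²/4 = 0.02351 m²; mean velocity V = Q/A = 0.2411/0.02351 = 10.26 m/s.
Reynolds number Re = ρVD/μ = 1110 · 10.26 · 0.173 / 0.0202 = 9.751e+04.
Re > 4000 → turbulent; use the Moody-chart value f = 0.0558.
Total minor-loss coefficient ΣK = 3·0.32 + 1·0.22 = 1.18.
ΔP = [f·L/D + ΣK]·(ρV²/2) = [0.0558·9.63/0.173 + 1.18]·(1110·10.26²/2) = [3.106 + 1.18]·5.839e+04 = 2.503e+05 Pa.
ΔP = 2.503e+05 Pa = 250 kPa.

ΔP ≈ 250 kPa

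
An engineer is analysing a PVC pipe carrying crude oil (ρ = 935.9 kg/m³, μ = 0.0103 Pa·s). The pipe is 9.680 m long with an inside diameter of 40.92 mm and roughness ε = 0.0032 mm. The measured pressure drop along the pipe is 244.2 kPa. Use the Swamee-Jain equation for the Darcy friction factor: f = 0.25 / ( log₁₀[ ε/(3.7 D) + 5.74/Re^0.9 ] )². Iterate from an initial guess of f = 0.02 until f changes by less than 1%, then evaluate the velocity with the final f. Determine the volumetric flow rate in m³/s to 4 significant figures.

Rearranging Darcy-Weisbach: V = √(2·ΔP·D/(f·L·ρ)). With ε/D = 3.2e-06/0.04092 = 7.82e-05, iterate starting from f = 0.02:
  f = 0.02 → V = √(2·2.442e+05·0.04092/(0.02·9.68·935.9)) = 10.5 m/s; Re = ρVD/μ = 3.905e+04; f → 0.02225
  f = 0.02225 → V = 9.958 m/s; Re = 3.703e+04; f → 0.02251
  f = 0.02251 → V = 9.899 m/s; Re = 3.681e+04; f → 0.02254
Converged (Δf/f < 1%). With the final f = 0.02254: V = √(2·2.442e+05·0.04092/(0.02254·9.68·935.9)) = 9.893 m/s.
Q = V·A = 9.893·(π/4·0.04092²) = 0.01301 m³/s = 0.01301 m³/s.

Q ≈ 0.01301 m³/s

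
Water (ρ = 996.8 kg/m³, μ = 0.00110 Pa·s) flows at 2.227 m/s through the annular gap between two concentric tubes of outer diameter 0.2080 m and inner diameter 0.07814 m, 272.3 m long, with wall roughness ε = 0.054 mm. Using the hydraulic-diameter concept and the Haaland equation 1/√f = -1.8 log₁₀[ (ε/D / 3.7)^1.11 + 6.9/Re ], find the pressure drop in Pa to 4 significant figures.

Hydraulic diameter D_h = 4A/P = D_o - D_i = 0.208 - 0.07814 = 0.1299 m.
Re = ρVD_h/μ = 996.8·2.227·0.1299/0.0011 = 2.621e+05.
ε/D_h = 5.4e-05/0.1299 = 0.000416; Haaland gives 1/√f = -1.8 log₁₀[4.13e-05+2.63e-05] = 7.505, so f = 0.01775.
ΔP = f(L/D_h)(ρV²/2) = 0.01775·272.3/0.1299·2472 = 9.201e+04 Pa.

ΔP ≈ 92010 Pa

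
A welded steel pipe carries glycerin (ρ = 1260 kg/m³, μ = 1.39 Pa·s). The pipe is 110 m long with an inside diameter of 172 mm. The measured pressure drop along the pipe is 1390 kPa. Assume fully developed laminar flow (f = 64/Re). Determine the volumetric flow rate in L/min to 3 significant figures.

Q ≈ 11700 L/min

For laminar flow, f = 64/Re with Re = ρVD/μ, so Darcy-Weisbach reduces to ΔP = 32μLV/D². Solving for V: V = ΔP·D²/(32μL) = 1.39e+06·(0.172)²/(32·1.39·110) = 8.405 m/s.
Check: Re = ρVD/μ = 1260·8.405·0.172/1.39 = 1310 < 2300, so the laminar assumption holds.
Q = V·A = 8.405·(π/4·0.172²) = 0.1953 m³/s = 11700 L/min.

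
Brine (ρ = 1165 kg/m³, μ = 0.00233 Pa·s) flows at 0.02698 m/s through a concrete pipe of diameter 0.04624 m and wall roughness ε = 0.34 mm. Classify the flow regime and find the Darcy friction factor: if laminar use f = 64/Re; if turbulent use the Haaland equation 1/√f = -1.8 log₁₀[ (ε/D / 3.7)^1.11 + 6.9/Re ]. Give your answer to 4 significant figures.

f ≈ 0.1026

Re = ρVD/μ = 1165·0.02698·0.04624/0.00233 = 623.8.
Re < 2300 → laminar, so f = 64/Re = 0.1026 (roughness is irrelevant in laminar flow).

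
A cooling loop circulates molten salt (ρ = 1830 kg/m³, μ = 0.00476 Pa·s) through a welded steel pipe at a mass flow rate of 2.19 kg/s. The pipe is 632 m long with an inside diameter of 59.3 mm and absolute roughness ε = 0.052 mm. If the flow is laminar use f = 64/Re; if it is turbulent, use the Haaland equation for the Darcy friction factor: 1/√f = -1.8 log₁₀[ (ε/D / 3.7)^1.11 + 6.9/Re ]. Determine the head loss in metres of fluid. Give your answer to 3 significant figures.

h_f ≈ 3.27 m

A = πD²/4 = π(0.0593)²/4 = 0.002762 m²; mean velocity V = ṁ/(ρA) = 2.19/(1830 · 0.002762) = 0.4333 m/s.
Reynolds number Re = ρVD/μ = 1830 · 0.4333 · 0.0593 / 0.00476 = 9879.
Re > 4000 → turbulent. Relative roughness ε/D = 5.2e-05/0.0593 = 0.000877. Haaland: 1/√f = -1.8 log₁₀[(0.000877/3.7)^1.11 + 6.9/9879] = -1.8 log₁₀[9.46e-05 + 0.000698] = 5.581, so f = 0.0321.
Darcy-Weisbach: ΔP = f(L/D)(ρV²/2) = 0.0321·(632/0.0593)·(1830·0.4333²/2) = 0.0321·1.066e+04·171.8 = 5.878e+04 Pa.
Head loss h_f = ΔP/(ρg) = 5.878e+04/(1830·9.81) = 3.27 m.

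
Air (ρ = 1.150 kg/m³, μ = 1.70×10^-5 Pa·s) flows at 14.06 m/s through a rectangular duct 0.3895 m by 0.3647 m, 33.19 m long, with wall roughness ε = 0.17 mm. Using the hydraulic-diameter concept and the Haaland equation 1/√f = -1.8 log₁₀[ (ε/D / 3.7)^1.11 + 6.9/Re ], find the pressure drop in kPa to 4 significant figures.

Hydraulic diameter D_h = 4A/P = 4·(0.3895·0.3647)/(2·(0.3895+0.3647)) = 0.5682/1.508 = 0.3767 m.
Re = ρVD_h/μ = 1.15·14.06·0.3767/1.7e-05 = 3.583e+05.
ε/D_h = 0.00017/0.3767 = 0.000451; Haaland gives 1/√f = -1.8 log₁₀[4.53e-05+1.93e-05] = 7.543, so f = 0.01758.
ΔP = f(L/D_h)(ρV²/2) = 0.01758·33.19/0.3767·113.7 = 176 Pa.
ΔP = 0.1760 kPa.

ΔP ≈ 0.1760 kPa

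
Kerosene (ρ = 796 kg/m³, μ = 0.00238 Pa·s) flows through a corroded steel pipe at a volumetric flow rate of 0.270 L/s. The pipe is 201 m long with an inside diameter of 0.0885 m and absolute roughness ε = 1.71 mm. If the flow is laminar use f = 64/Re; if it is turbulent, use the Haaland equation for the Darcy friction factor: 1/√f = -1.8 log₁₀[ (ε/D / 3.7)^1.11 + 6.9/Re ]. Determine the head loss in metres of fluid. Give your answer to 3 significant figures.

h_f ≈ 0.0110 m

Q = 0.270 L/s = 0.270/1000 = 0.00027 m³/s.
Cross-sectional area A = πD²/4 = π(0.0885)²/4 = 0.006151 m²; mean velocity V = Q/A = 0.00027/0.006151 = 0.04389 m/s.
Reynolds number Re = ρVD/μ = 796 · 0.04389 · 0.0885 / 0.00238 = 1299.
Re < 2300 → laminar flow, so f = 64/Re = 64/1299 = 0.04926 (the turbulent correlation is not needed).
Darcy-Weisbach: ΔP = f(L/D)(ρV²/2) = 0.04926·(201/0.0885)·(796·0.04389²/2) = 0.04926·2271·0.7668 = 85.79 Pa.
Head loss h_f = ΔP/(ρg) = 85.79/(796·9.81) = 0.0110 m.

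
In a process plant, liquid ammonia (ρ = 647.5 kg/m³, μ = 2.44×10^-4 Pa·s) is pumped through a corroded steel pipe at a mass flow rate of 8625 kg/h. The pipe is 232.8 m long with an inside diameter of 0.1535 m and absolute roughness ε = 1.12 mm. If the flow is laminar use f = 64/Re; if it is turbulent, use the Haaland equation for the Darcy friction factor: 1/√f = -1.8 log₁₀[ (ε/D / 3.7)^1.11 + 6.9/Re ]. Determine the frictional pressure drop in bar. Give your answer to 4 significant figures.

ṁ = 8625 kg/h = 8625/3600 = 2.396 kg/s.
A = πD²/4 = π(0.1535)²/4 = 0.01851 m²; mean velocity V = ṁ/(ρA) = 2.396/(647.5 · 0.01851) = 0.1999 m/s.
Reynolds number Re = ρVD/μ = 647.5 · 0.1999 · 0.1535 / 0.000244 = 8.145e+04.
Re > 4000 → turbulent. Relative roughness ε/D = 0.00112/0.1535 = 0.0073. Haaland: 1/√f = -1.8 log₁₀[(0.0073/3.7)^1.11 + 6.9/8.145e+04] = -1.8 log₁₀[0.000994 + 8.47e-05] = 5.341, so f = 0.03506.
Darcy-Weisbach: ΔP = f(L/D)(ρV²/2) = 0.03506·(232.8/0.1535)·(647.5·0.1999²/2) = 0.03506·1517·12.94 = 688.2 Pa.
ΔP = 688.2 Pa = 0.006882 bar.

ΔP ≈ 0.006882 bar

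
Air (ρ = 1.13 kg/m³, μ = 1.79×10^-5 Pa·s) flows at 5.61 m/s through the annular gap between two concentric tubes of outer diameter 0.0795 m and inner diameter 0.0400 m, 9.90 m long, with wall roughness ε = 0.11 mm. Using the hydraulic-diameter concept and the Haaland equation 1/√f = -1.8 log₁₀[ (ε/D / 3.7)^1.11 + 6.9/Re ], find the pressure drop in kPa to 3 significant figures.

Hydraulic diameter D_h = 4A/P = D_o - D_i = 0.0795 - 0.04 = 0.0395 m.
Re = ρVD_h/μ = 1.13·5.61·0.0395/1.79e-05 = 1.399e+04.
ε/D_h = 0.00011/0.0395 = 0.00278; Haaland gives 1/√f = -1.8 log₁₀[0.000341+0.000493] = 5.541, so f = 0.03256.
ΔP = f(L/D_h)(ρV²/2) = 0.03256·9.9/0.0395·17.78 = 145.1 Pa.
ΔP = 0.145 kPa.

ΔP ≈ 0.145 kPa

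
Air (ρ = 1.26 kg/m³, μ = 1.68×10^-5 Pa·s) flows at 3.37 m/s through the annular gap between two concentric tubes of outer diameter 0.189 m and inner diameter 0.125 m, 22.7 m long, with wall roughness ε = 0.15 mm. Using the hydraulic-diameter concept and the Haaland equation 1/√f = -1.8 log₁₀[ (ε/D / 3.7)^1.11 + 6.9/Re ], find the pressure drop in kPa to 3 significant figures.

ΔP ≈ 0.0789 kPa

Hydraulic diameter D_h = 4A/P = D_o - D_i = 0.189 - 0.125 = 0.064 m.
Re = ρVD_h/μ = 1.26·3.37·0.064/1.68e-05 = 1.618e+04.
ε/D_h = 0.00015/0.064 = 0.00234; Haaland gives 1/√f = -1.8 log₁₀[0.000282+0.000427] = 5.67, so f = 0.03111.
ΔP = f(L/D_h)(ρV²/2) = 0.03111·22.7/0.064·7.155 = 78.95 Pa.
ΔP = 0.0789 kPa.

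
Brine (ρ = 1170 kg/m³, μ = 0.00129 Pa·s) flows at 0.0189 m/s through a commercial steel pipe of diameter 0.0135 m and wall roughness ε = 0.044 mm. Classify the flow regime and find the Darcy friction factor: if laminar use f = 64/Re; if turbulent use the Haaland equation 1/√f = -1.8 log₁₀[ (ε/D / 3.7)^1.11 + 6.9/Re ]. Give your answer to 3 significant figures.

Re = ρVD/μ = 1170·0.0189·0.0135/0.00129 = 231.4.
Re < 2300 → laminar, so f = 64/Re = 0.2766 (roughness is irrelevant in laminar flow).

f ≈ 0.277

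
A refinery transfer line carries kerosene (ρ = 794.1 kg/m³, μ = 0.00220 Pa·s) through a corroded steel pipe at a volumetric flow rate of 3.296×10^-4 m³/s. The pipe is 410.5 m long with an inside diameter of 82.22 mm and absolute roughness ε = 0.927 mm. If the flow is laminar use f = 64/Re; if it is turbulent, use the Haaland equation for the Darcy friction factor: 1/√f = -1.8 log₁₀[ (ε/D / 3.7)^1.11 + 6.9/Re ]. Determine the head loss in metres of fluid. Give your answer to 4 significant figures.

h_f ≈ 0.03407 m

Cross-sectional area A = πD²/4 = π(0.08222)²/4 = 0.005309 m²; mean velocity V = Q/A = 0.0003296/0.005309 = 0.06208 m/s.
Reynolds number Re = ρVD/μ = 794.1 · 0.06208 · 0.08222 / 0.0022 = 1842.
Re < 2300 → laminar flow, so f = 64/Re = 64/1842 = 0.03474 (the turbulent correlation is not needed).
Darcy-Weisbach: ΔP = f(L/D)(ρV²/2) = 0.03474·(410.5/0.08222)·(794.1·0.06208²/2) = 0.03474·4993·1.53 = 265.4 Pa.
Head loss h_f = ΔP/(ρg) = 265.4/(794.1·9.81) = 0.03407 m.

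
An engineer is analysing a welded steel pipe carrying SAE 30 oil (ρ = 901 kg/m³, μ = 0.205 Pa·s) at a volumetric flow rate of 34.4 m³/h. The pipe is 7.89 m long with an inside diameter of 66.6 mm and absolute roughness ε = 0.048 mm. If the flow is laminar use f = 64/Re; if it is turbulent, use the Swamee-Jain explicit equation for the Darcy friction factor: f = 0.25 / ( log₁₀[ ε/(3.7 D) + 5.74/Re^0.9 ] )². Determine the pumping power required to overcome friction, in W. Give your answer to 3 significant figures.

Q = 34.4 m³/h = 34.4/3600 = 0.009556 m³/s.
Cross-sectional area A = πD²/4 = π(0.0666)²/4 = 0.003484 m²; mean velocity V = Q/A = 0.009556/0.003484 = 2.743 m/s.
Reynolds number Re = ρVD/μ = 901 · 2.743 · 0.0666 / 0.205 = 802.9.
Re < 2300 → laminar flow, so f = 64/Re = 64/802.9 = 0.07971 (the turbulent correlation is not needed).
Darcy-Weisbach: ΔP = f(L/D)(ρV²/2) = 0.07971·(7.89/0.0666)·(901·2.743²/2) = 0.07971·118.5·3389 = 3.201e+04 Pa.
Pumping power P = QΔP = 0.009556·3.201e+04 = 305.8 W = 306 W.

P ≈ 306 W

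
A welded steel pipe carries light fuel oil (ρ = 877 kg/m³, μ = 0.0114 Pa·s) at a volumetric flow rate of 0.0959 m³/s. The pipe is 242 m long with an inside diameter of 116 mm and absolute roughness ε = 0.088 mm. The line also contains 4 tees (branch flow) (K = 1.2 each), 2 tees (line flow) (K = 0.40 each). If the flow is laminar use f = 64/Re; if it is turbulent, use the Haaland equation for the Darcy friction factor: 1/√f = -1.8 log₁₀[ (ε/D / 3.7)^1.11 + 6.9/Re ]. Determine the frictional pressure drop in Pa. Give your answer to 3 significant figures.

ΔP ≈ 1.83×10^6 Pa

Cross-sectional area A = πD²/4 = π(0.116)²/4 = 0.01057 m²; mean velocity V = Q/A = 0.0959/0.01057 = 9.074 m/s.
Reynolds number Re = ρVD/μ = 877 · 9.074 · 0.116 / 0.0114 = 8.098e+04.
Re > 4000 → turbulent. Relative roughness ε/D = 8.8e-05/0.116 = 0.000759. Haaland: 1/√f = -1.8 log₁₀[(0.000759/3.7)^1.11 + 6.9/8.098e+04] = -1.8 log₁₀[8.06e-05 + 8.52e-05] = 6.805, so f = 0.0216.
Total minor-loss coefficient ΣK = 4·1.2 + 2·0.4 = 5.6.
ΔP = [f·L/D + ΣK]·(ρV²/2) = [0.0216·242/0.116 + 5.6]·(877·9.074²/2) = [45.05 + 5.6]·3.611e+04 = 1.829e+06 Pa.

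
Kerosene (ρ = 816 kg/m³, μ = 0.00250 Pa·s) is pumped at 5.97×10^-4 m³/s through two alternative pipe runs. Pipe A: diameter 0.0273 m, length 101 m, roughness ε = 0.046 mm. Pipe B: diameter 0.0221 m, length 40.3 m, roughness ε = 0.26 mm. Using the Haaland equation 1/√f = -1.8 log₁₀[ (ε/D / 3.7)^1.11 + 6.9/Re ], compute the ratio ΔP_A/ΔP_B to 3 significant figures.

Pipe A: V = Q/A = 0.000597/0.0005853 = 1.02 m/s; Re = 9088; ε/D = 0.00168; Haaland → f = 0.03384; ΔP_A = f(L/D)(ρV²/2) = 5.313e+04 Pa.
Pipe B: V = Q/A = 0.000597/0.0003836 = 1.556 m/s; Re = 1.123e+04; ε/D = 0.0118; Haaland → f = 0.04437; ΔP_B = f(L/D)(ρV²/2) = 7.995e+04 Pa.
ΔP_A/ΔP_B = 5.313e+04/7.995e+04 = 0.665.

ΔP_A/ΔP_B ≈ 0.665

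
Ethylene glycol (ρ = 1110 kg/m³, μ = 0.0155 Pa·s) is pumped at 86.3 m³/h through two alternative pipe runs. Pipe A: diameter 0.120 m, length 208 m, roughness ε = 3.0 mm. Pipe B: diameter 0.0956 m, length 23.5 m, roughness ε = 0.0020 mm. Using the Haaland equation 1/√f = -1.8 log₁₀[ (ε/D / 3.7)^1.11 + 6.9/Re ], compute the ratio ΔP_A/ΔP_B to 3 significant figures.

ΔP_A/ΔP_B ≈ 6.27

Pipe A: V = Q/A = 0.02397/0.01131 = 2.12 m/s; Re = 1.821e+04; ε/D = 0.025; Haaland → f = 0.05501; ΔP_A = f(L/D)(ρV²/2) = 2.377e+05 Pa.
Pipe B: V = Q/A = 0.02397/0.007178 = 3.34 m/s; Re = 2.286e+04; ε/D = 2.09e-05; Haaland → f = 0.02494; ΔP_B = f(L/D)(ρV²/2) = 3.794e+04 Pa.
ΔP_A/ΔP_B = 2.377e+05/3.794e+04 = 6.27.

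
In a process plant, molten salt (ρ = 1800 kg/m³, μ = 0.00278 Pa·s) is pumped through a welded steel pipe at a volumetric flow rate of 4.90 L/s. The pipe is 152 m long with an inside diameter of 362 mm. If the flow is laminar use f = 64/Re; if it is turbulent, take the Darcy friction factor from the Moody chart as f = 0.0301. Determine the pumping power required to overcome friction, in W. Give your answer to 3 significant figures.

P ≈ 0.126 W

Q = 4.90 L/s = 4.90/1000 = 0.0049 m³/s.
Cross-sectional area A = πD²/4 = π(0.362)²/4 = 0.1029 m²; mean velocity V = Q/A = 0.0049/0.1029 = 0.04761 m/s.
Reynolds number Re = ρVD/μ = 1800 · 0.04761 · 0.362 / 0.00278 = 1.116e+04.
Re > 4000 → turbulent; use the Moody-chart value f = 0.0301.
Darcy-Weisbach: ΔP = f(L/D)(ρV²/2) = 0.0301·(152/0.362)·(1800·0.04761²/2) = 0.0301·419.9·2.04 = 25.78 Pa.
Pumping power P = QΔP = 0.0049·25.78 = 0.1263 W = 0.126 W.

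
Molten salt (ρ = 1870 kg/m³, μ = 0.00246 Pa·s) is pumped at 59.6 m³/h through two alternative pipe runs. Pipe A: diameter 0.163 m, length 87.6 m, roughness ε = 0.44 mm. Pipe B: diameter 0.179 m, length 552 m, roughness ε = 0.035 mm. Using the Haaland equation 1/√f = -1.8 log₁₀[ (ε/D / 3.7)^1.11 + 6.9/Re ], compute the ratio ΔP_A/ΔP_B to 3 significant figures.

Pipe A: V = Q/A = 0.01656/0.02087 = 0.7934 m/s; Re = 9.83e+04; ε/D = 0.0027; Haaland → f = 0.02673; ΔP_A = f(L/D)(ρV²/2) = 8454 Pa.
Pipe B: V = Q/A = 0.01656/0.02516 = 0.6579 m/s; Re = 8.952e+04; ε/D = 0.000196; Haaland → f = 0.01908; ΔP_B = f(L/D)(ρV²/2) = 2.381e+04 Pa.
ΔP_A/ΔP_B = 8454/2.381e+04 = 0.355.

ΔP_A/ΔP_B ≈ 0.355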